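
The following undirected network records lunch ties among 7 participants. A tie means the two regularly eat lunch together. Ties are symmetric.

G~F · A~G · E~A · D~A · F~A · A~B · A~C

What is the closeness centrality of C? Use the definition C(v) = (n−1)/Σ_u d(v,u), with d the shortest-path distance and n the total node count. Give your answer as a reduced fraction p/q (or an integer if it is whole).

Distances from C: A:1, B:2, D:2, E:2, F:2, G:2. Sum = 11.
n = 7, so closeness = 6/11.

6/11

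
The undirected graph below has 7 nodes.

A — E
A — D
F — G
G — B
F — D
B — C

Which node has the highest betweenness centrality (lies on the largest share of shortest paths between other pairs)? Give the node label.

Unnormalized betweenness of each node: A:5, B:5, C:0, D:8, E:0, F:9, G:8.
F has the largest value, 9, making it the main broker — the node through which the most shortest paths run.

F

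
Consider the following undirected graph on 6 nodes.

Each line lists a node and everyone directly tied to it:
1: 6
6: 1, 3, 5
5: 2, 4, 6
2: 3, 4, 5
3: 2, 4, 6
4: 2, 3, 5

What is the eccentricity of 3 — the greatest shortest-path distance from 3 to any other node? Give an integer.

2

Distances from 3: 1:2, 2:1, 4:1, 5:2, 6:1.
The largest is 2 (to 5 and 1), so the eccentricity of 3 is 2.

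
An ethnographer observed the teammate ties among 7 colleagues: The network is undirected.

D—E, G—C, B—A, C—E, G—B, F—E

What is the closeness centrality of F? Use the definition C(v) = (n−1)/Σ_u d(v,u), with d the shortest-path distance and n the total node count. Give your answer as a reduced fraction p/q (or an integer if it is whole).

Distances from F: A:5, B:4, C:2, D:2, E:1, G:3. Sum = 17.
n = 7, so closeness = 6/17.

6/17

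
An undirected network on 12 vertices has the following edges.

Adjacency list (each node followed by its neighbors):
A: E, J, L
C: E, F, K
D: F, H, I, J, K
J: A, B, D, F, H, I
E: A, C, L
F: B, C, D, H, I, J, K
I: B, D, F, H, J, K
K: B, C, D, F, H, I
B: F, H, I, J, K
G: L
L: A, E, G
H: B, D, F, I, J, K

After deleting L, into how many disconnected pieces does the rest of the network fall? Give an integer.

Without L, the remaining ties split the others into: {A, B, C, D, E, F, H, I, J, K}; {G}.
That's 2 separate components.

2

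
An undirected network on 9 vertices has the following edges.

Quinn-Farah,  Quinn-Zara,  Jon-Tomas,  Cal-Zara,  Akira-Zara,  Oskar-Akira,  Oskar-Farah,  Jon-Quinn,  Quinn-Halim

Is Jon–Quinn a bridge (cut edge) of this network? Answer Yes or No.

Yes

Without the Jon–Quinn edge there is no alternate route between Jon and Quinn, so the network disconnects. It is a bridge.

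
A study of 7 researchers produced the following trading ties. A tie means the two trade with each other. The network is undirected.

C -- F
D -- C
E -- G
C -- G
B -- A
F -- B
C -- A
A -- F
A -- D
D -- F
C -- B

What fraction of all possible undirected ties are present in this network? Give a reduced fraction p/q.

11/21

There are 11 edges and 7 nodes, so the maximum possible is C(7,2) = 21.
Density = 11/21.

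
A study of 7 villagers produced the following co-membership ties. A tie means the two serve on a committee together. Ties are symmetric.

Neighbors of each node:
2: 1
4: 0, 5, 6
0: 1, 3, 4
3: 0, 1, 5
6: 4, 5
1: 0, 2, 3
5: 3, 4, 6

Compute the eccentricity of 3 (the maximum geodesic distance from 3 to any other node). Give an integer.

Distances from 3: 0:1, 1:1, 2:2, 4:2, 5:1, 6:2.
The largest is 2 (to 4, 6, and 2), so the eccentricity of 3 is 2.

2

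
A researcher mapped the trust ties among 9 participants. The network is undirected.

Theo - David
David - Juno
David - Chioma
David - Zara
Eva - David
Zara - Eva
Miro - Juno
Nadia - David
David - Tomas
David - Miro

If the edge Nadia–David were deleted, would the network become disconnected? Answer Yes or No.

Yes

Without the Nadia–David edge there is no alternate route between Nadia and David, so the network disconnects. It is a bridge.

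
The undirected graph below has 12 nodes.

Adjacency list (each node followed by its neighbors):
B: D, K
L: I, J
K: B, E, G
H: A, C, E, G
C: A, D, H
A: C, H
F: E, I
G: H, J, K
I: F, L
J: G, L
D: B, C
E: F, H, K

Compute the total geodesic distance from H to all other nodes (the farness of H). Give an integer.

21

Distances from H: A:1, B:3, C:1, D:2, E:1, F:2, G:1, I:3, J:2, K:2, L:3.
Sum = 1 + 3 + 1 + 2 + 1 + 2 + 1 + 3 + 2 + 2 + 3 = 21.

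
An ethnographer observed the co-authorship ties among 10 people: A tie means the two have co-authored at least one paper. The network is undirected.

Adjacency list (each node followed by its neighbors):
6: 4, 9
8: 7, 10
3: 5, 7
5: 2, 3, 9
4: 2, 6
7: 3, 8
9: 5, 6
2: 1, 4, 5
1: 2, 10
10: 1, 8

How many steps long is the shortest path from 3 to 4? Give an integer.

One shortest route is 3 – 5 – 2 – 4, which uses 3 edges, and at distance 2 from 3 we only reach {2, 8, 9}, which does not include 4. So d(3,4) = 3.

3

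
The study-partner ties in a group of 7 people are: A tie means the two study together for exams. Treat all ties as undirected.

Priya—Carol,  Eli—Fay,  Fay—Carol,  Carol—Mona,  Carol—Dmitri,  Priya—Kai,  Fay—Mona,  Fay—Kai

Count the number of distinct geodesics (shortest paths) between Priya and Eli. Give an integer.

2

The shortest distance is 3. The length-3 paths are: Priya–Kai–Fay–Eli; Priya–Carol–Fay–Eli.
That gives 2 distinct shortest paths.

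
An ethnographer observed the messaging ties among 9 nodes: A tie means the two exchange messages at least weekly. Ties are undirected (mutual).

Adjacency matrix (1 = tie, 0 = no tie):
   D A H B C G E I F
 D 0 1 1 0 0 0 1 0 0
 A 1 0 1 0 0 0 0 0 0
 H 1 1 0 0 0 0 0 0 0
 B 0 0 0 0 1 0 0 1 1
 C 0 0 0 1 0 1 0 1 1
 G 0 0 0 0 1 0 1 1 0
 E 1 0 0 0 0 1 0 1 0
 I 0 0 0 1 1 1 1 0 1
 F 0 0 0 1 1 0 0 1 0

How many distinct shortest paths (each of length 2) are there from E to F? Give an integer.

1

The shortest distance is 2, and the only length-2 path is E–I–F. So there is exactly 1 shortest path.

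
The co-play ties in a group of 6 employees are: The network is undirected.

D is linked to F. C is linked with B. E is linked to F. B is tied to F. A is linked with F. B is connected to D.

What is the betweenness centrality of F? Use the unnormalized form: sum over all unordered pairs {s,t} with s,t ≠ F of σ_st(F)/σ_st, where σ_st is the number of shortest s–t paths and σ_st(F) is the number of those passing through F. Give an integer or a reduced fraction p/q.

Pairs whose geodesics pass through F — A–B: 1; A–E: 1; A–D: 1; A–C: 1; B–E: 1; E–D: 1; E–C: 1.
All other pairs contribute 0.
Summing the contributions gives betweenness(F) = 7.

7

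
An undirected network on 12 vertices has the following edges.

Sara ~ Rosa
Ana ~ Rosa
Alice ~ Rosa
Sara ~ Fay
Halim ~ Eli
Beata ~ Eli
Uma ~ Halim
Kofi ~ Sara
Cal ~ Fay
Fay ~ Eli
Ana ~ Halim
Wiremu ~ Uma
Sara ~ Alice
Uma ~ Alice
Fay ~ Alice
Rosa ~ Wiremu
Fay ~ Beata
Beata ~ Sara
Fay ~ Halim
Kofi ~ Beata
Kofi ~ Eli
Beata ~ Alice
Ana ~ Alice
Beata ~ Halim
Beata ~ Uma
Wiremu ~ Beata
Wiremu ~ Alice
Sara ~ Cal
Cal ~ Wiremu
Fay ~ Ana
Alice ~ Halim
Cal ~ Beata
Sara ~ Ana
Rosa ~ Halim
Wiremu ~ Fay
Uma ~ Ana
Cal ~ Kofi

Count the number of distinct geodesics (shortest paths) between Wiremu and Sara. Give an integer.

The shortest distance is 2. The length-2 paths are: Wiremu–Rosa–Sara; Wiremu–Beata–Sara; Wiremu–Fay–Sara; Wiremu–Cal–Sara; Wiremu–Alice–Sara.
That gives 5 distinct shortest paths.

5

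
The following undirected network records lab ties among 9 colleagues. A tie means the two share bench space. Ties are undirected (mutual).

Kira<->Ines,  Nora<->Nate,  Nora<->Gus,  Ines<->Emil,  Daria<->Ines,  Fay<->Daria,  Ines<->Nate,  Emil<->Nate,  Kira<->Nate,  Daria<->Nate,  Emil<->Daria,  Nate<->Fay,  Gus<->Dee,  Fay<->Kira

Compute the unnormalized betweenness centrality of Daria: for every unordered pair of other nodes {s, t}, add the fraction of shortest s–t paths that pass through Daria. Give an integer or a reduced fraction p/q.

5/6

Pairs whose geodesics pass through Daria — Fay–Emil: 1/2; Fay–Ines: 1/3.
All other pairs contribute 0.
Summing the contributions gives betweenness(Daria) = 5/6.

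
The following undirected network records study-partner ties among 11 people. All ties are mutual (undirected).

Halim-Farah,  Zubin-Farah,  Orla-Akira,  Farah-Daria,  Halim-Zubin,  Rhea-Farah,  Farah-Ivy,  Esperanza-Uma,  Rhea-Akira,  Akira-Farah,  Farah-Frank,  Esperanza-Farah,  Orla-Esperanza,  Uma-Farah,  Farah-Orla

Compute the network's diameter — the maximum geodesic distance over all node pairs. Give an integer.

Eccentricity of each node (its greatest distance to any other): Akira:2, Daria:2, Esperanza:2, Farah:1, Frank:2, Halim:2, Ivy:2, Orla:2, Rhea:2, Uma:2, Zubin:2.
The maximum eccentricity is 2, realized for instance by the pair Orla–Daria via Orla – Farah – Daria. So the diameter is 2.

2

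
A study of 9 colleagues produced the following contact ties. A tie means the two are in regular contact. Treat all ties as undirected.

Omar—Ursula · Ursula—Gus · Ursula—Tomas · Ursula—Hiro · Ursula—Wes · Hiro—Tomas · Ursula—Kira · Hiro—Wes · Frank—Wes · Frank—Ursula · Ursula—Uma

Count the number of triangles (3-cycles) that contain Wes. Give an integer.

2

Wes's neighbors: Frank, Hiro, and Ursula.
Neighbor pairs that are themselves tied: Wes–Frank–Ursula; Wes–Hiro–Ursula. Each forms one triangle with Wes, for 2 in total.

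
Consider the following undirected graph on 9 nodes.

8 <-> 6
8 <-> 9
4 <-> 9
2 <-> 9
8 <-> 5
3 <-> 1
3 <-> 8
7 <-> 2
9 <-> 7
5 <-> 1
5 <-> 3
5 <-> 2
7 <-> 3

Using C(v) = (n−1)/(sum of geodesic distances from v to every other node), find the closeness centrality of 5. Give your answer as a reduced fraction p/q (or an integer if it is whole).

8/13

Distances from 5: 1:1, 2:1, 3:1, 4:3, 6:2, 7:2, 8:1, 9:2. Sum = 13.
n = 9, so closeness = 8/13.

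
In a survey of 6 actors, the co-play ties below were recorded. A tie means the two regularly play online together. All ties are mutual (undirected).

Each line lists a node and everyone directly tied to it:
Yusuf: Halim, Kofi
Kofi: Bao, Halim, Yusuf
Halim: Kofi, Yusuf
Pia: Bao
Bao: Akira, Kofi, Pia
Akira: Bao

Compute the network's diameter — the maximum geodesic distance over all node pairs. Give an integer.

3

Eccentricity of each node (its greatest distance to any other): Akira:3, Bao:2, Halim:3, Kofi:2, Pia:3, Yusuf:3.
The maximum eccentricity is 3, realized for instance by the pair Yusuf–Pia via Yusuf – Kofi – Bao – Pia. So the diameter is 3.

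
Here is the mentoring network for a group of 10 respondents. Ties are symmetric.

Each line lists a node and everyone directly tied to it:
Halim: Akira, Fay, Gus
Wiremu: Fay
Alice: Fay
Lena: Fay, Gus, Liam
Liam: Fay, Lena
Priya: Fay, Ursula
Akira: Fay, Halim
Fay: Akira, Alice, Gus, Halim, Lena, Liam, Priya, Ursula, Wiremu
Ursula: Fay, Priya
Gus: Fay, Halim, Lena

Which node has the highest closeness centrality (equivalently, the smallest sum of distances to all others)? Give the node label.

Farness (sum of distances to all others) for each node — Akira:16, Alice:17, Fay:9, Gus:15, Halim:15, Lena:15, Liam:16, Priya:16, Ursula:16, Wiremu:17.
The smallest farness is 9, for Fay, so Fay has the highest closeness.

Fay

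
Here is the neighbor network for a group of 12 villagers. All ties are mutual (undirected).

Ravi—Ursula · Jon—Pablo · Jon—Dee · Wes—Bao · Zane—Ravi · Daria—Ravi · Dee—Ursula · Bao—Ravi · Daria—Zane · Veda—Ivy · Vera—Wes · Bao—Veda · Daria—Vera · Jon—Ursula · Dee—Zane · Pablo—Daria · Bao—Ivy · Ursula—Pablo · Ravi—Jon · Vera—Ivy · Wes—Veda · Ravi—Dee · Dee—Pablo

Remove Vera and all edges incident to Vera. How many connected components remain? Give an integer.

1

Vera's neighbors (Daria, Ivy, and Wes) remain reachable from one another through other ties, so the rest of the network stays in one piece.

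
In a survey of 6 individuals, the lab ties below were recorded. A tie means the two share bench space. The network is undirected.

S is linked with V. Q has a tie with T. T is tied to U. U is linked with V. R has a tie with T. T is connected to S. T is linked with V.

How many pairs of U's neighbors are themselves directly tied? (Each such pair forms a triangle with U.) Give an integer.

U's neighbors: T and V.
Neighbor pairs that are themselves tied: U–T–V. Each forms one triangle with U, for 1 in total.

1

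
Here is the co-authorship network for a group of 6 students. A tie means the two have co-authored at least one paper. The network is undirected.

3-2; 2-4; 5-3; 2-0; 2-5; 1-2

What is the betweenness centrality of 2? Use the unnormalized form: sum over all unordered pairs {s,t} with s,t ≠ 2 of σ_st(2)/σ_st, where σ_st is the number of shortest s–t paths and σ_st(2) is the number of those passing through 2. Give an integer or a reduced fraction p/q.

9

Pairs whose geodesics pass through 2 — 3–1: 1; 3–0: 1; 3–4: 1; 5–1: 1; 5–0: 1; 5–4: 1; 1–0: 1; 1–4: 1; 0–4: 1.
All other pairs contribute 0.
Summing the contributions gives betweenness(2) = 9.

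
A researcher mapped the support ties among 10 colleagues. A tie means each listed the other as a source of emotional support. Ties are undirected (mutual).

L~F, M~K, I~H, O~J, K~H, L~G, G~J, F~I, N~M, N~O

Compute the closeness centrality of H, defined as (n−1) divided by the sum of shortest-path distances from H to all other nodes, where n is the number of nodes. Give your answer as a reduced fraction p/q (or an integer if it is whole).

Distances from H: F:2, G:4, I:1, J:5, K:1, L:3, M:2, N:3, O:4. Sum = 25.
n = 10, so closeness = 9/25.

9/25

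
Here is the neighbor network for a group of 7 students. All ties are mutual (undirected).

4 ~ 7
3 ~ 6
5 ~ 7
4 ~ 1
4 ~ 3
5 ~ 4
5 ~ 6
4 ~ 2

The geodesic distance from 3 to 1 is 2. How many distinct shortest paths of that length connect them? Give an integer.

The shortest distance is 2, and the only length-2 path is 3–4–1. So there is exactly 1 shortest path.

1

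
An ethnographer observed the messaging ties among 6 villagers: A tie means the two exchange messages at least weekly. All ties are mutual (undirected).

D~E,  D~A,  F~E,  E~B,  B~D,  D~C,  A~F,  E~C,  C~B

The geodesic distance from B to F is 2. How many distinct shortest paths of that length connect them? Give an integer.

1

The shortest distance is 2, and the only length-2 path is B–E–F. So there is exactly 1 shortest path.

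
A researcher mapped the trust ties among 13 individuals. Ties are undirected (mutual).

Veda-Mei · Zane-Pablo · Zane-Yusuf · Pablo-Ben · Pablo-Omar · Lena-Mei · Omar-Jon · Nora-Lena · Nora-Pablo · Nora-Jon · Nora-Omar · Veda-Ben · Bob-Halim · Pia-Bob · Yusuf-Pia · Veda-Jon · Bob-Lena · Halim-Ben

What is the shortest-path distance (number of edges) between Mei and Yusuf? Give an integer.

One shortest route is Mei – Lena – Bob – Pia – Yusuf, which uses 4 edges, and at distance 3 from Mei we only reach {Halim, Omar, Pablo, Pia}, which does not include Yusuf. So d(Mei,Yusuf) = 4.

4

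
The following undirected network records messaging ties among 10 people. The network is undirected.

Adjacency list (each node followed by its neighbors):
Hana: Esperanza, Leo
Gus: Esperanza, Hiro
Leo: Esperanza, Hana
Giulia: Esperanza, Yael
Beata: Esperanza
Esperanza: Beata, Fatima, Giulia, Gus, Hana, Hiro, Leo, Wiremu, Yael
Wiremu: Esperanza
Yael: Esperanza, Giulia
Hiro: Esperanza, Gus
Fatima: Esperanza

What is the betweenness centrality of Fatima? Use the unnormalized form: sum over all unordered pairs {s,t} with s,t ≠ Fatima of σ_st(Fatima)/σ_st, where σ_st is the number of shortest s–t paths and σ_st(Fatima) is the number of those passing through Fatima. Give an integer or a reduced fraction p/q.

0

No shortest path between any pair of other nodes passes through Fatima.
Summing the contributions gives betweenness(Fatima) = 0.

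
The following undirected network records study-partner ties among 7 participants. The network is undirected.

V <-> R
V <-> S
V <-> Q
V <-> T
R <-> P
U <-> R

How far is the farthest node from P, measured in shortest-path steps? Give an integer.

3

Distances from P: Q:3, R:1, S:3, T:3, U:2, V:2.
The largest is 3 (to Q, S, and T), so the eccentricity of P is 3.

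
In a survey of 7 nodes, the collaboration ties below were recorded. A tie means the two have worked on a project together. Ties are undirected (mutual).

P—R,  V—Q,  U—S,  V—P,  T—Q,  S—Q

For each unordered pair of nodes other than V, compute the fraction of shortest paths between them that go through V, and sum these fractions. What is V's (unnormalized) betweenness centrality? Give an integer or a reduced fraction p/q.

Pairs whose geodesics pass through V — R–Q: 1; R–S: 1; R–T: 1; R–U: 1; Q–P: 1; P–S: 1; P–T: 1; P–U: 1.
All other pairs contribute 0.
Summing the contributions gives betweenness(V) = 8.

8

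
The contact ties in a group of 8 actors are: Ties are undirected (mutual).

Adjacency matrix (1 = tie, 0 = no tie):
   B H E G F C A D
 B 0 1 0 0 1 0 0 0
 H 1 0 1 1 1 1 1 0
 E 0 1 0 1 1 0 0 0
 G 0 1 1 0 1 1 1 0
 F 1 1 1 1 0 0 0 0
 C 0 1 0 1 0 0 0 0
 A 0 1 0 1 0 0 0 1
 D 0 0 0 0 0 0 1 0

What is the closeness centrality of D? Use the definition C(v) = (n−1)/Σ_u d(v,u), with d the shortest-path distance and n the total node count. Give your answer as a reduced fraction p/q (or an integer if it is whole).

7/17

Distances from D: A:1, B:3, C:3, E:3, F:3, G:2, H:2. Sum = 17.
n = 8, so closeness = 7/17.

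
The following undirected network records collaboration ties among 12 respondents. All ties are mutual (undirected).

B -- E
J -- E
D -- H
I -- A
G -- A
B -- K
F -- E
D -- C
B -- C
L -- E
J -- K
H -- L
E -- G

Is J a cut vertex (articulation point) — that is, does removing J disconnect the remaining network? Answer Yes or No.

Even without J, every remaining node can still reach every other (the residual graph is connected), so J is not a cut vertex.

No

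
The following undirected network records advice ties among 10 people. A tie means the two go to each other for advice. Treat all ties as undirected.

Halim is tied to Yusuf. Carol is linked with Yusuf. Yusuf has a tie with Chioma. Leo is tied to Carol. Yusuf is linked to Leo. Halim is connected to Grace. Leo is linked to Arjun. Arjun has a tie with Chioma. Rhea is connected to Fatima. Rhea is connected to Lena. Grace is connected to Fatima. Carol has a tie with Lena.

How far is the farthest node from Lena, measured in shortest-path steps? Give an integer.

3

Distances from Lena: Arjun:3, Carol:1, Chioma:3, Fatima:2, Grace:3, Halim:3, Leo:2, Rhea:1, Yusuf:2.
The largest is 3 (to Grace, Arjun, Halim, and Chioma), so the eccentricity of Lena is 3.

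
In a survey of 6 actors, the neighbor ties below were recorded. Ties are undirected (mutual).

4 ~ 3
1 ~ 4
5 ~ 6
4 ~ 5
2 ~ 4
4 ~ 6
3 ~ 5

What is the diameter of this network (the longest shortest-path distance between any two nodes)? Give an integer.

Eccentricity of each node (its greatest distance to any other): 1:2, 2:2, 3:2, 4:1, 5:2, 6:2.
The maximum eccentricity is 2, realized for instance by the pair 6–3 via 6 – 4 – 3. So the diameter is 2.

2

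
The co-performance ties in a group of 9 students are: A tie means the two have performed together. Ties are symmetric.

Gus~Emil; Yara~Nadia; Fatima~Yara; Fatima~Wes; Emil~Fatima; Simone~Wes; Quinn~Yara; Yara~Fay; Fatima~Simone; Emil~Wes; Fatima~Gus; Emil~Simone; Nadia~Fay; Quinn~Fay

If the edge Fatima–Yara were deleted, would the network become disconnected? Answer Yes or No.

Yes

Without the Fatima–Yara edge there is no alternate route between Fatima and Yara, so the network disconnects. It is a bridge.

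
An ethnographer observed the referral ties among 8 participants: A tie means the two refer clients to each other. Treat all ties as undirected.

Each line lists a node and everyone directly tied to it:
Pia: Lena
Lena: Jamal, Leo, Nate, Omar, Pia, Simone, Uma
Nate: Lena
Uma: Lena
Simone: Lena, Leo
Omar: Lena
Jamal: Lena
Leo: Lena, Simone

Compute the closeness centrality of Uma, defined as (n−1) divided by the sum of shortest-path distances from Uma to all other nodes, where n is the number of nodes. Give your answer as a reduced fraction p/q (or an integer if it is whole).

Distances from Uma: Jamal:2, Lena:1, Leo:2, Nate:2, Omar:2, Pia:2, Simone:2. Sum = 13.
n = 8, so closeness = 7/13.

7/13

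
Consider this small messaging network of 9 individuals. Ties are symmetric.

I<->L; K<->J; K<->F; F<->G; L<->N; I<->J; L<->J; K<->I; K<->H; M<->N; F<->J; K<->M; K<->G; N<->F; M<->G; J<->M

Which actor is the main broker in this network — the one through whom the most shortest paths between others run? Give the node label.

K

Unnormalized betweenness of each node: F:5/2, G:1/4, H:0, I:7/6, J:15/4, K:119/12, L:4/3, M:5/2, N:19/12.
K has the largest value, 119/12, making it the main broker — the node through which the most shortest paths run.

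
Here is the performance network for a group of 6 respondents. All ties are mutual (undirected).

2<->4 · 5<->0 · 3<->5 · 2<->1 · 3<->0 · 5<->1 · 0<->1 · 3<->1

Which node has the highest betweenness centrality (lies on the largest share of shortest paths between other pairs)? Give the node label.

1

Unnormalized betweenness of each node: 0:0, 1:6, 2:4, 3:0, 4:0, 5:0.
1 has the largest value, 6, making it the main broker — the node through which the most shortest paths run.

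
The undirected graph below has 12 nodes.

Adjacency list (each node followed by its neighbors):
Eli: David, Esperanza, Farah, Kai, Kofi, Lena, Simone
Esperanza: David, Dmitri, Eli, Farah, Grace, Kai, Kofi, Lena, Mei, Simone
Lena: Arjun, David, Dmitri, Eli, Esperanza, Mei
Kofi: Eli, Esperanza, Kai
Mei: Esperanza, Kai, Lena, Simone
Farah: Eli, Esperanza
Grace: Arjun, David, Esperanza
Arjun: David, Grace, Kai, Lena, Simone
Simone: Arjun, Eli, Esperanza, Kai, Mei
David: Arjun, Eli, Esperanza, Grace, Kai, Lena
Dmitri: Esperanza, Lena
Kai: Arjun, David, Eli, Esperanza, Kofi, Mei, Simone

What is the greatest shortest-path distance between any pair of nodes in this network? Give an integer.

Eccentricity of each node (its greatest distance to any other): Arjun:3, David:2, Dmitri:2, Eli:2, Esperanza:2, Farah:3, Grace:2, Kai:2, Kofi:2, Lena:2, Mei:2, Simone:2.
The maximum eccentricity is 3, realized for instance by the pair Arjun–Farah via Arjun – Grace – Esperanza – Farah. So the diameter is 3.

3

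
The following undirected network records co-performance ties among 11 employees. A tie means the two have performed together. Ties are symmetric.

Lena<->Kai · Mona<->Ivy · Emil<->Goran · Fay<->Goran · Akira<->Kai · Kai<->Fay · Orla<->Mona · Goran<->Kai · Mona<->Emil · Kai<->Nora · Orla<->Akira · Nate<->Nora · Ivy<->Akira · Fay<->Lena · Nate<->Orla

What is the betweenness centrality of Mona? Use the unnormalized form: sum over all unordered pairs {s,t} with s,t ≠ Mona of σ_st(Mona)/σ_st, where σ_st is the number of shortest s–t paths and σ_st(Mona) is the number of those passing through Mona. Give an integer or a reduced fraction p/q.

Pairs whose geodesics pass through Mona — Ivy–Orla: 1/2; Ivy–Nate: 1/2; Ivy–Goran: 1/2; Ivy–Emil: 1; Akira–Emil: 2/3; Orla–Goran: 1/2; Orla–Emil: 1; Nate–Emil: 1.
All other pairs contribute 0.
Summing the contributions gives betweenness(Mona) = 17/3.

17/3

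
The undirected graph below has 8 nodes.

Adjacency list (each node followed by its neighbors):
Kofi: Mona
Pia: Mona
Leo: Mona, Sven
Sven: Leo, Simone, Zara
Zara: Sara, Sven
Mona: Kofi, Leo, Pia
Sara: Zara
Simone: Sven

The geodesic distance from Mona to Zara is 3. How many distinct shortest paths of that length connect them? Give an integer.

1

The shortest distance is 3, and the only length-3 path is Mona–Leo–Sven–Zara. So there is exactly 1 shortest path.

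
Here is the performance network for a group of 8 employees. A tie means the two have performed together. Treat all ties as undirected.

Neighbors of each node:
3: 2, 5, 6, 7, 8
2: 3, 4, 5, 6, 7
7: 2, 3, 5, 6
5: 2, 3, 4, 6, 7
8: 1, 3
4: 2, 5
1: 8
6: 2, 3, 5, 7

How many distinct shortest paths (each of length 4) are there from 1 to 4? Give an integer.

The shortest distance is 4. The length-4 paths are: 1–8–3–5–4; 1–8–3–2–4.
That gives 2 distinct shortest paths.

2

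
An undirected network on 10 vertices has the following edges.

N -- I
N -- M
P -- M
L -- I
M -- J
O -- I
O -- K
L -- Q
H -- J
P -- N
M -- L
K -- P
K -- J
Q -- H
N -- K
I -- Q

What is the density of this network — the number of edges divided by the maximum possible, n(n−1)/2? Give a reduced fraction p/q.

16/45

There are 16 edges and 10 nodes, so the maximum possible is C(10,2) = 45.
Density = 16/45.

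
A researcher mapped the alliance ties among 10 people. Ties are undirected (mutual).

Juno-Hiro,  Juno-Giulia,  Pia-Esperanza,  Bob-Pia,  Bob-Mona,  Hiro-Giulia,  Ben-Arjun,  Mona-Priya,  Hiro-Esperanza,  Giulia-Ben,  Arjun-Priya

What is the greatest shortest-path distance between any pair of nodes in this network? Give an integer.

5

Eccentricity of each node (its greatest distance to any other): Arjun:4, Ben:4, Bob:4, Esperanza:4, Giulia:4, Hiro:4, Juno:5, Mona:5, Pia:4, Priya:4.
The maximum eccentricity is 5, realized for instance by the pair Mona–Juno via Mona – Priya – Arjun – Ben – Giulia – Juno. So the diameter is 5.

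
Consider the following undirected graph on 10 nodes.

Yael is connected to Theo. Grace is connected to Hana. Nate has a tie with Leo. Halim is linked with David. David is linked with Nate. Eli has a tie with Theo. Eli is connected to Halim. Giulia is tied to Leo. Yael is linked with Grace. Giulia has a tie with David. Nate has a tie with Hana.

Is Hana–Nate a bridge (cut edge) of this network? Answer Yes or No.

Even without that edge, Hana still reaches Nate via Hana – Grace – Yael – Theo – Eli – Halim – David – Nate, so the network stays connected. Not a bridge.

No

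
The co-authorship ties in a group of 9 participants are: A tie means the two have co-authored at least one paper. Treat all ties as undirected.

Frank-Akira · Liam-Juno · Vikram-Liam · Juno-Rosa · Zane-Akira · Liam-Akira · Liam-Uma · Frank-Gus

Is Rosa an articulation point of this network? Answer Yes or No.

Even without Rosa, every remaining node can still reach every other (the residual graph is connected), so Rosa is not a cut vertex.

No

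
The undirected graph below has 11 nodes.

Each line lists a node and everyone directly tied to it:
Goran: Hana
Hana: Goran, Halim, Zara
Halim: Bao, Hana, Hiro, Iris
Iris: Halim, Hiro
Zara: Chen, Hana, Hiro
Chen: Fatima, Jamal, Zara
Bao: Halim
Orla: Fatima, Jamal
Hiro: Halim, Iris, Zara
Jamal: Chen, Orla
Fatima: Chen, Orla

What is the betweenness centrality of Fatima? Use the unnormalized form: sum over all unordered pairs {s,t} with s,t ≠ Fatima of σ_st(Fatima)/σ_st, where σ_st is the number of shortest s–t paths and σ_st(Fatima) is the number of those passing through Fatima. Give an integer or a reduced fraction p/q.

4

Pairs whose geodesics pass through Fatima — Hana–Orla: 1/2; Hiro–Orla: 1/2; Iris–Orla: 1/2; Orla–Goran: 1/2; Orla–Zara: 1/2; Orla–Halim: 2/4; Orla–Bao: 2/4; Orla–Chen: 1/2.
All other pairs contribute 0.
Summing the contributions gives betweenness(Fatima) = 4.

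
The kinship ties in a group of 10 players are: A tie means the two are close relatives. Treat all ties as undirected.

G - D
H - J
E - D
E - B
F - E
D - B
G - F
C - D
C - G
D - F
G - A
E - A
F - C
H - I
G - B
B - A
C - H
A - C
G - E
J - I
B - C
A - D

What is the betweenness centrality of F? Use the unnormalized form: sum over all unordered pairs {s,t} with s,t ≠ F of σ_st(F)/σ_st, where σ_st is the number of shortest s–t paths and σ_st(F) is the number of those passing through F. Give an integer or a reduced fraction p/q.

Pairs whose geodesics pass through F — J–E: 1/5; H–E: 1/5; I–E: 1/5; E–C: 1/5.
All other pairs contribute 0.
Summing the contributions gives betweenness(F) = 4/5.

4/5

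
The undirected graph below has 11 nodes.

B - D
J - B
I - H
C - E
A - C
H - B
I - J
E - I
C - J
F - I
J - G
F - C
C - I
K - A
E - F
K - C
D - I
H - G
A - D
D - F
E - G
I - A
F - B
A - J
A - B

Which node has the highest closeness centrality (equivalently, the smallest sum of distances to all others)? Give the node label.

I

Farness (sum of distances to all others) for each node — A:14, B:15, C:14, D:17, E:16, F:15, G:19, H:18, I:13, J:15, K:20.
The smallest farness is 13, for I, so I has the highest closeness.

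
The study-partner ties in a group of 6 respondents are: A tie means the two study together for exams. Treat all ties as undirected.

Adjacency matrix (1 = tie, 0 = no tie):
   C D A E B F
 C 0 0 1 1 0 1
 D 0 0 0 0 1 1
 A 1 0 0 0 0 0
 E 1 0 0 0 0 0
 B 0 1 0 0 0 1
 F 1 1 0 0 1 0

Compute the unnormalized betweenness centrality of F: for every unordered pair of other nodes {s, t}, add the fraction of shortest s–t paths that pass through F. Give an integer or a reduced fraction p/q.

Pairs whose geodesics pass through F — C–D: 1; C–B: 1; D–A: 1; D–E: 1; A–B: 1; E–B: 1.
All other pairs contribute 0.
Summing the contributions gives betweenness(F) = 6.

6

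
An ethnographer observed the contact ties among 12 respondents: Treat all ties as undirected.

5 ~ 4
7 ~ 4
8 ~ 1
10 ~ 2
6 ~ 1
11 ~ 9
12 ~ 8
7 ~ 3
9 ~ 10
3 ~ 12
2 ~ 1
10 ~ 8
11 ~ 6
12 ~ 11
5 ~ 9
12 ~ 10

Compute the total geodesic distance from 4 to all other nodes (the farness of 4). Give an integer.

Distances from 4: 1:5, 2:4, 3:2, 5:1, 6:4, 7:1, 8:4, 9:2, 10:3, 11:3, 12:3.
Sum = 5 + 4 + 2 + 1 + 4 + 1 + 4 + 2 + 3 + 3 + 3 = 32.

32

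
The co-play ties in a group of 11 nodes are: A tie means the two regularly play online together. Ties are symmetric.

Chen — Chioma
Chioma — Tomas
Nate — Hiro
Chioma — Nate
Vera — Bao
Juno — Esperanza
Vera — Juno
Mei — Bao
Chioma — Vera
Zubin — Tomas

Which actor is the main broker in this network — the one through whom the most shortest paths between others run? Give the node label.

Unnormalized betweenness of each node: Bao:9, Chen:0, Chioma:33, Esperanza:0, Hiro:0, Juno:9, Mei:0, Nate:9, Tomas:9, Vera:28, Zubin:0.
Chioma has the largest value, 33, making it the main broker — the node through which the most shortest paths run.

Chioma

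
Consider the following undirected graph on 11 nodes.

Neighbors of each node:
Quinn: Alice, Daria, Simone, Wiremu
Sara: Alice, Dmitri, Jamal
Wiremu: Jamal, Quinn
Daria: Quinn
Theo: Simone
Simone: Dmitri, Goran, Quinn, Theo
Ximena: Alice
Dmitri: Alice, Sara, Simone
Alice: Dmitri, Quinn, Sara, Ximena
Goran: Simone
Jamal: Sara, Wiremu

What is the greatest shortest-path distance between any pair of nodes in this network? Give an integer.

Eccentricity of each node (its greatest distance to any other): Alice:3, Daria:3, Dmitri:3, Goran:4, Jamal:4, Quinn:2, Sara:3, Simone:3, Theo:4, Wiremu:3, Ximena:4.
The maximum eccentricity is 4, realized for instance by the pair Goran–Jamal via Goran – Simone – Quinn – Wiremu – Jamal. So the diameter is 4.

4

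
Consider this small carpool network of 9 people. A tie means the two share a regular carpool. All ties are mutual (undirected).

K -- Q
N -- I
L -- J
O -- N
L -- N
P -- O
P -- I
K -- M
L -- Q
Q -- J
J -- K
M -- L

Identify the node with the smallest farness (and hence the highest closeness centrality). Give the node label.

Farness (sum of distances to all others) for each node — I:19, J:17, K:21, L:13, M:18, N:14, O:19, P:24, Q:17.
The smallest farness is 13, for L, so L has the highest closeness.

L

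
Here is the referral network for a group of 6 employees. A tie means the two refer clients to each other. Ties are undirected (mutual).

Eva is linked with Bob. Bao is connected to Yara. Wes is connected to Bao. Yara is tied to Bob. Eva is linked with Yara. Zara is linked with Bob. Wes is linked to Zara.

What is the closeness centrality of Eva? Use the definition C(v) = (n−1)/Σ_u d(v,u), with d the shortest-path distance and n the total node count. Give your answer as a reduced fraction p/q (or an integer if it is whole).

Distances from Eva: Bao:2, Bob:1, Wes:3, Yara:1, Zara:2. Sum = 9.
n = 6, so closeness = 5/9.

5/9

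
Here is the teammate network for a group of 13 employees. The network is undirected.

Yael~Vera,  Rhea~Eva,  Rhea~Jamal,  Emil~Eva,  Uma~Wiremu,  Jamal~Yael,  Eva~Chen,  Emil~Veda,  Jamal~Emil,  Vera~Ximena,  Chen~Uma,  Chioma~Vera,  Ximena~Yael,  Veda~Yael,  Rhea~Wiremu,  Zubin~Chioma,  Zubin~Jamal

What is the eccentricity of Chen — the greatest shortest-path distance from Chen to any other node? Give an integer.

Distances from Chen: Chioma:5, Emil:2, Eva:1, Jamal:3, Rhea:2, Uma:1, Veda:3, Vera:5, Wiremu:2, Ximena:5, Yael:4, Zubin:4.
The largest is 5 (to Vera, Ximena, and Chioma), so the eccentricity of Chen is 5.

5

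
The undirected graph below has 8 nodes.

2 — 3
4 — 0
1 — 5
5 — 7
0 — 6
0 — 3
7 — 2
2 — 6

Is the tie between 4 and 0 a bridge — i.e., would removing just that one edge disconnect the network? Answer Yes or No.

Yes

Without the 4–0 edge there is no alternate route between 4 and 0, so the network disconnects. It is a bridge.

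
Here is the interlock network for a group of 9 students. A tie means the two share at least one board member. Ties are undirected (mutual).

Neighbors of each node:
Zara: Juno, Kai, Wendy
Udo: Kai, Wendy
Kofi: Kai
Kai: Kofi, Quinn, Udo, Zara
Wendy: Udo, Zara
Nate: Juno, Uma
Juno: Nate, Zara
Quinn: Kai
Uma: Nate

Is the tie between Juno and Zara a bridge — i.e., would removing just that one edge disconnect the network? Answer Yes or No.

Without the Juno–Zara edge there is no alternate route between Juno and Zara, so the network disconnects. It is a bridge.

Yes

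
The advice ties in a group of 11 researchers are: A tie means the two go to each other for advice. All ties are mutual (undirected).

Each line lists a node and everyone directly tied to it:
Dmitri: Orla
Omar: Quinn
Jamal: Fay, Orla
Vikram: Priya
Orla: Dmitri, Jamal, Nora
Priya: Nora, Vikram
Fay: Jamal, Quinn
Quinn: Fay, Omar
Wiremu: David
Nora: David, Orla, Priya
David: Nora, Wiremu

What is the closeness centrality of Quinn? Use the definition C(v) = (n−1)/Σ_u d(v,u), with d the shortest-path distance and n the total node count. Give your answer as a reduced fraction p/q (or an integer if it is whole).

Distances from Quinn: David:5, Dmitri:4, Fay:1, Jamal:2, Nora:4, Omar:1, Orla:3, Priya:5, Vikram:6, Wiremu:6. Sum = 37.
n = 11, so closeness = 10/37.

10/37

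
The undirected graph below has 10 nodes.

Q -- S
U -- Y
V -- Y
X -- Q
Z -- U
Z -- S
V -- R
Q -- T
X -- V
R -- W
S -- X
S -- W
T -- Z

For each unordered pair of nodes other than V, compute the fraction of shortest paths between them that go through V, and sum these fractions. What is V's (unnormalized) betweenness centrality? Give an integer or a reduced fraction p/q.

Pairs whose geodesics pass through V — U–X: 1/2; U–R: 1; T–R: 1/3; Q–R: 1/2; Q–Y: 1; X–R: 1; X–Y: 1; S–Y: 1/2; W–Y: 1; R–Y: 1.
All other pairs contribute 0.
Summing the contributions gives betweenness(V) = 47/6.

47/6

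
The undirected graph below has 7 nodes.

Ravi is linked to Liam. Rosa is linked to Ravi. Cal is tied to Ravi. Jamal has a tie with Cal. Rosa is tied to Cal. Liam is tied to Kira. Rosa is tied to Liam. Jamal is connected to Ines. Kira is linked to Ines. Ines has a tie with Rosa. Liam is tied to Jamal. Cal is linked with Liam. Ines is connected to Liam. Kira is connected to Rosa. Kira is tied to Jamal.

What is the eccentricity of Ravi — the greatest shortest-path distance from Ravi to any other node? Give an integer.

Distances from Ravi: Cal:1, Ines:2, Jamal:2, Kira:2, Liam:1, Rosa:1.
The largest is 2 (to Kira, Ines, and Jamal), so the eccentricity of Ravi is 2.

2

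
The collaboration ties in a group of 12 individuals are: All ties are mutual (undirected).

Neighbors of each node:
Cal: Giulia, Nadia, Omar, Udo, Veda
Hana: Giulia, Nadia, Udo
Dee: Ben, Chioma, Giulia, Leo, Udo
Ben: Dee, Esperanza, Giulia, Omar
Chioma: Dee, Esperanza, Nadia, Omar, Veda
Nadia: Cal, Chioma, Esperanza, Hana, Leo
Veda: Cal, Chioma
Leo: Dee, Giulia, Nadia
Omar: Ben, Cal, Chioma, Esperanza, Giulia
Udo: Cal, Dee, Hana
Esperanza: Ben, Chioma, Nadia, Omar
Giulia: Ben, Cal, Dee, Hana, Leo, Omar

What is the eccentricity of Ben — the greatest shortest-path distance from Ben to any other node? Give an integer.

3

Distances from Ben: Cal:2, Chioma:2, Dee:1, Esperanza:1, Giulia:1, Hana:2, Leo:2, Nadia:2, Omar:1, Udo:2, Veda:3.
The largest is 3 (to Veda), so the eccentricity of Ben is 3.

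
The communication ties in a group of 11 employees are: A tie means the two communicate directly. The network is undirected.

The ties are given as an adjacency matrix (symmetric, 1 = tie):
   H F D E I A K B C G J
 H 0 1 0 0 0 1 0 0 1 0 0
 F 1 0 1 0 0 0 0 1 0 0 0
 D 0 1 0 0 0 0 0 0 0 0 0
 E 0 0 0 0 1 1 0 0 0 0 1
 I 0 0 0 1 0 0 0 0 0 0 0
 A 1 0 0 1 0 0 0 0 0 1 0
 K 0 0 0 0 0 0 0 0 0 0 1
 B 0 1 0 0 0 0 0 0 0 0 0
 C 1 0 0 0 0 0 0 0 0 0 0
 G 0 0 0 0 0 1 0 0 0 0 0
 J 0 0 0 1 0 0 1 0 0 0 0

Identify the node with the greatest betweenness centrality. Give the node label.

Unnormalized betweenness of each node: A:29, B:0, C:0, D:0, E:23, F:17, G:0, H:27, I:0, J:9, K:0.
A has the largest value, 29, making it the main broker — the node through which the most shortest paths run.

A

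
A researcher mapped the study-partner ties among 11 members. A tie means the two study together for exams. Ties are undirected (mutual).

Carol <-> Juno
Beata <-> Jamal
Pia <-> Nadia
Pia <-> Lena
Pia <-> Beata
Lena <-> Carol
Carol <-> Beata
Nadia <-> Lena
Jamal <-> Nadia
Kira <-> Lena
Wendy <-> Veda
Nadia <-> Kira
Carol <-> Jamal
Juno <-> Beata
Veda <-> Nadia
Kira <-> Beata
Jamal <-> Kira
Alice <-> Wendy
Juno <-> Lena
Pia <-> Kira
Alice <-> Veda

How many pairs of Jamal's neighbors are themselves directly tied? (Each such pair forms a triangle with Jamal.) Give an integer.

3

Jamal's neighbors: Beata, Carol, Kira, and Nadia.
Neighbor pairs that are themselves tied: Jamal–Beata–Carol; Jamal–Beata–Kira; Jamal–Kira–Nadia. Each forms one triangle with Jamal, for 3 in total.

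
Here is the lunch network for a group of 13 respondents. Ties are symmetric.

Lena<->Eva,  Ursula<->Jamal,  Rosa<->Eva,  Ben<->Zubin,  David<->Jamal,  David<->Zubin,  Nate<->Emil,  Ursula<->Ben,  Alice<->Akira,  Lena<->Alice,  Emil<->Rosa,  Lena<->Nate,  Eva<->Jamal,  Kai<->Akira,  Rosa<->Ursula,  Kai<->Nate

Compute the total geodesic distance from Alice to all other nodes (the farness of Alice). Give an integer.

35

Distances from Alice: Akira:1, Ben:5, David:4, Emil:3, Eva:2, Jamal:3, Kai:2, Lena:1, Nate:2, Rosa:3, Ursula:4, Zubin:5.
Sum = 1 + 5 + 4 + 3 + 2 + 3 + 2 + 1 + 2 + 3 + 4 + 5 = 35.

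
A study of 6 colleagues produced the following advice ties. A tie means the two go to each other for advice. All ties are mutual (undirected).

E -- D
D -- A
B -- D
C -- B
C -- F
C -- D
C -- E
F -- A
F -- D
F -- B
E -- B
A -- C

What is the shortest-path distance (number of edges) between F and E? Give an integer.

2

One shortest route is F – D – E, which uses 2 edges, and F and E are not directly tied, so nothing shorter exists. So d(F,E) = 2.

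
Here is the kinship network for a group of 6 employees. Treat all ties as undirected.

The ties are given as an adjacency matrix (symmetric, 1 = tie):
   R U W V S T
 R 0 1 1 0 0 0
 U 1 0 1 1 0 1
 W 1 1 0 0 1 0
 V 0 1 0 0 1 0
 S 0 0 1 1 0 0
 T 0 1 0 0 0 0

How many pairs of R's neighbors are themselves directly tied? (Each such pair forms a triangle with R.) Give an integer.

1

R's neighbors: U and W.
Neighbor pairs that are themselves tied: R–U–W. Each forms one triangle with R, for 1 in total.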